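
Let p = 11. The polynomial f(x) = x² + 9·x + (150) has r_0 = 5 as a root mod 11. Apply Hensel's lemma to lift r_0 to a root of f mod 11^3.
r_2 = 1127 (mod 1331)

Hensel: r_{i+1} = r_i − f(r_i)·(f′(r_i))^{-1} mod 11^{i+2}, f′(x) = 2x + 9. Iterate:
  r_0 = 5 (mod 11)
  r_1 = 38 (mod 121)
  r_2 = 1127 (mod 1331)
Final: r = 1127 satisfies f(r) ≡ 0 mod 11^3.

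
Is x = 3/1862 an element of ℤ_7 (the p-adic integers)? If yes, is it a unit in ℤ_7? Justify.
x ∉ ℤ_7 (v_7(x) = -2 < 0)

ℤ_7 = {x ∈ ℚ_7 : v_7(x) ≥ 0} and ℤ_7^× = {x ∈ ℤ_7 : v_7(x) = 0}. Here v_7(3/1862) = v_7(num) − v_7(den) = -2; compare against these criteria.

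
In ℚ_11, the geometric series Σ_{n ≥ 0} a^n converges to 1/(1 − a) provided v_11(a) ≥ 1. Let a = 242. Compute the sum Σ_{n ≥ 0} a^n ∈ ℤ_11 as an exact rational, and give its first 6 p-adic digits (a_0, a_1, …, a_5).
Σ a^n = 1/(1 − a) = -1/241;  first 6 digits = (1, 0, 2, 0, 4, 0)

v_11(a) = 2 ≥ 1, so the series converges in ℤ_11 to 1/(1 − a) = 1/(1 − 242) = -1/241. Expand this rational in ℤ_11: compute digits iteratively via d_i = x_i mod 11, x_{i+1} = (x_i − d_i)/11. The first 6 digits are (1, 0, 2, 0, 4, 0).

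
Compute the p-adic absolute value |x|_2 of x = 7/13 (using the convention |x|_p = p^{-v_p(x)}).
|7/13|_2 = 1

Step 1 — compute v_2(x) by factoring powers of 2 out of the numerator and denominator: v_2(7/13) = 0. Step 2 — apply |x|_p = p^{-v_p(x)} = 2^{0} = 1.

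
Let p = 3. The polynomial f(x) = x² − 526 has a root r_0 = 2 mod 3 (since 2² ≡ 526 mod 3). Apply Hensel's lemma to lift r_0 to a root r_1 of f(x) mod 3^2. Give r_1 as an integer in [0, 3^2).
r_1 = 2 (mod 9)

Hensel's recurrence: r_{i+1} = r_i − f(r_i)·(f′(r_i))^{-1} mod 3^{i+2}, with f′(x) = 2x. Iterate:
  r_0 = 2 (mod 3)
  r_1 = 2 (mod 9)
Final: r_1 = 2, and one checks f(r_1) ≡ 0 mod 3^2.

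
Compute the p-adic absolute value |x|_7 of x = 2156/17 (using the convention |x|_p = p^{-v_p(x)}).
|2156/17|_7 = 1/49

Step 1 — compute v_7(x) by factoring powers of 7 out of the numerator and denominator: v_7(2156/17) = 2. Step 2 — apply |x|_p = p^{-v_p(x)} = 7^{-2} = 1/49.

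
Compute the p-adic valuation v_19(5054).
v_19(5054) = 2

v_19(n) is the largest exponent k such that 19^k divides n. Factor out: 5054 = 19^2 · 14. (Sign doesn't affect v_p.) So v_19(5054) = 2.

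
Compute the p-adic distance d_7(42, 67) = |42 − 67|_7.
d_7(42, 67) = 1

Step 1 — x − y = 42 − 67 = -25. Step 2 — v_7(-25) = 0 (factor: -25 = −(7^0 · 25); the sign does not affect v_p). Step 3 — |x − y|_7 = 7^{0} = 1.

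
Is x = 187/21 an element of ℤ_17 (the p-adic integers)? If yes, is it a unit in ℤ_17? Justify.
x ∈ ℤ_17 but not a unit; v_17(x) = 1 > 0

ℤ_17 = {x ∈ ℚ_17 : v_17(x) ≥ 0} and ℤ_17^× = {x ∈ ℤ_17 : v_17(x) = 0}. Here v_17(187/21) = v_17(num) − v_17(den) = 1; compare against these criteria.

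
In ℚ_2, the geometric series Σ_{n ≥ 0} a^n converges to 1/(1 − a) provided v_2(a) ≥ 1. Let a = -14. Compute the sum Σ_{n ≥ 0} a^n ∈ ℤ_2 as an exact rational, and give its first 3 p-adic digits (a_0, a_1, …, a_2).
Σ a^n = 1/(1 − a) = 1/15;  first 3 digits = (1, 1, 1)

v_2(a) = 1 ≥ 1, so the series converges in ℤ_2 to 1/(1 − a) = 1/(1 − (-14)) = 1/15. Expand this rational in ℤ_2: compute digits iteratively via d_i = x_i mod 2, x_{i+1} = (x_i − d_i)/2. The first 3 digits are (1, 1, 1).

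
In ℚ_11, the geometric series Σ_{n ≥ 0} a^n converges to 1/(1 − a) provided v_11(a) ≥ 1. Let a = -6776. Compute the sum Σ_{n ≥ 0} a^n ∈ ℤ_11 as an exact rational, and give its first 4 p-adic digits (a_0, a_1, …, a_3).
Σ a^n = 1/(1 − a) = 1/6777;  first 4 digits = (1, 0, 10, 5)

v_11(a) = 2 ≥ 1, so the series converges in ℤ_11 to 1/(1 − a) = 1/(1 − (-6776)) = 1/6777. Expand this rational in ℤ_11: compute digits iteratively via d_i = x_i mod 11, x_{i+1} = (x_i − d_i)/11. The first 4 digits are (1, 0, 10, 5).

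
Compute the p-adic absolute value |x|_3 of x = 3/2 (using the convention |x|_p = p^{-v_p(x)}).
|3/2|_3 = 1/3

Step 1 — compute v_3(x) by factoring powers of 3 out of the numerator and denominator: v_3(3/2) = 1. Step 2 — apply |x|_p = p^{-v_p(x)} = 3^{-1} = 1/3.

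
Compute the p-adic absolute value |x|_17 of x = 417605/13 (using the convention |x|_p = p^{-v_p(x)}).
|417605/13|_17 = 1/83521

Step 1 — compute v_17(x) by factoring powers of 17 out of the numerator and denominator: v_17(417605/13) = 4. Step 2 — apply |x|_p = p^{-v_p(x)} = 17^{-4} = 1/83521.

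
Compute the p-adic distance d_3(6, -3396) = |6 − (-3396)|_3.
d_3(6, -3396) = 1/243

Step 1 — x − y = 6 − (-3396) = 3402. Step 2 — v_3(3402) = 5 (factor: 3402 = (3^5 · 14); the sign does not affect v_p). Step 3 — |x − y|_3 = 3^{-5} = 1/243.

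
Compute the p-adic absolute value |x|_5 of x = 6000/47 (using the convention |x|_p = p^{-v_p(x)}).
|6000/47|_5 = 1/125

Step 1 — compute v_5(x) by factoring powers of 5 out of the numerator and denominator: v_5(6000/47) = 3. Step 2 — apply |x|_p = p^{-v_p(x)} = 5^{-3} = 1/125.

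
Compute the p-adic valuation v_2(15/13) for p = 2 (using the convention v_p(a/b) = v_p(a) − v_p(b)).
v_2(15/13) = 0

Factor powers of 2 from the numerator and denominator of the reduced fraction: 15 = 2^0 · 15 and 13 = 2^0 · 13. Apply v_p(a/b) = v_p(a) − v_p(b): v_2(15/13) = 0 − 0 = 0.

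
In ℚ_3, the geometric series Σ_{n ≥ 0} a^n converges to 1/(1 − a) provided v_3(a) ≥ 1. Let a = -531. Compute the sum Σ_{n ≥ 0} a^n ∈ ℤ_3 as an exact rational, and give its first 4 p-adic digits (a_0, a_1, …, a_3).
Σ a^n = 1/(1 − a) = 1/532;  first 4 digits = (1, 0, 1, 1)

v_3(a) = 2 ≥ 1, so the series converges in ℤ_3 to 1/(1 − a) = 1/(1 − (-531)) = 1/532. Expand this rational in ℤ_3: compute digits iteratively via d_i = x_i mod 3, x_{i+1} = (x_i − d_i)/3. The first 4 digits are (1, 0, 1, 1).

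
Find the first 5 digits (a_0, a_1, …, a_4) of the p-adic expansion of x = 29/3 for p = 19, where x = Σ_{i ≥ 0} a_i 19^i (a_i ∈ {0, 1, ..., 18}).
(a_0, …, a_4) = (16, 6, 6, 6, 6)

v_19(29/3) = 0 (numerator and denominator both coprime to 19), so x ∈ ℤ_19^×. Compute digits iteratively via a_i = x_i mod 19, x_{i+1} = (x_i − a_i)/19, with x_0 = x:
  x_0 = 29/3;  a_0 = 16;  x_1 = (x_0 − 16)/19 = -1/3
  x_1 = -1/3;  a_1 = 6;  x_2 = (x_1 − 6)/19 = -1/3
  x_2 = -1/3;  a_2 = 6;  x_3 = (x_2 − 6)/19 = -1/3
  x_3 = -1/3;  a_3 = 6;  x_4 = (x_3 − 6)/19 = -1/3
  x_4 = -1/3;  a_4 = 6;  x_5 = (x_4 − 6)/19 = -1/3
Digits: (16, 6, 6, 6, 6).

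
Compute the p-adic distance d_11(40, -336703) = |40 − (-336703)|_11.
d_11(40, -336703) = 1/14641

Step 1 — x − y = 40 − (-336703) = 336743. Step 2 — v_11(336743) = 4 (factor: 336743 = (11^4 · 23); the sign does not affect v_p). Step 3 — |x − y|_11 = 11^{-4} = 1/14641.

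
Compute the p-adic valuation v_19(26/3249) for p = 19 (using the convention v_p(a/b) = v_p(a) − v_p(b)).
v_19(26/3249) = -2

Factor powers of 19 from the numerator and denominator of the reduced fraction: 26 = 19^0 · 26 and 3249 = 19^2 · 9. Apply v_p(a/b) = v_p(a) − v_p(b): v_19(26/3249) = 0 − 2 = -2.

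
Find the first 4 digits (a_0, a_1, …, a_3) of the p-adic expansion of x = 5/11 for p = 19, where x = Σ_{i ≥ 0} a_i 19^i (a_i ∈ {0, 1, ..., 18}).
(a_0, …, a_3) = (16, 13, 1, 12)

v_19(5/11) = 0 (numerator and denominator both coprime to 19), so x ∈ ℤ_19^×. Compute digits iteratively via a_i = x_i mod 19, x_{i+1} = (x_i − a_i)/19, with x_0 = x:
  x_0 = 5/11;  a_0 = 16;  x_1 = (x_0 − 16)/19 = -9/11
  x_1 = -9/11;  a_1 = 13;  x_2 = (x_1 − 13)/19 = -8/11
  x_2 = -8/11;  a_2 = 1;  x_3 = (x_2 − 1)/19 = -1/11
  x_3 = -1/11;  a_3 = 12;  x_4 = (x_3 − 12)/19 = -7/11
Digits: (16, 13, 1, 12).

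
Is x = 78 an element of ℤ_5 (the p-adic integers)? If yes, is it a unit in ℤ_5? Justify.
x ∈ ℤ_5^× (unit); v_5(x) = 0

ℤ_5 = {x ∈ ℚ_5 : v_5(x) ≥ 0} and ℤ_5^× = {x ∈ ℤ_5 : v_5(x) = 0}. Here v_5(78) = v_5(num) − v_5(den) = 0; compare against these criteria.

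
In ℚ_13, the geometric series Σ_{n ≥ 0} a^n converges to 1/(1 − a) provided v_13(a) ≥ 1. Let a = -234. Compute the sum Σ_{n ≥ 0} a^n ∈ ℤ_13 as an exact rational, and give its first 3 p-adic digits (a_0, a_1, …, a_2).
Σ a^n = 1/(1 − a) = 1/235;  first 3 digits = (1, 8, 10)

v_13(a) = 1 ≥ 1, so the series converges in ℤ_13 to 1/(1 − a) = 1/(1 − (-234)) = 1/235. Expand this rational in ℤ_13: compute digits iteratively via d_i = x_i mod 13, x_{i+1} = (x_i − d_i)/13. The first 3 digits are (1, 8, 10).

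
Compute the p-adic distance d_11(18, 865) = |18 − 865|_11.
d_11(18, 865) = 1/121

Step 1 — x − y = 18 − 865 = -847. Step 2 — v_11(-847) = 2 (factor: -847 = −(11^2 · 7); the sign does not affect v_p). Step 3 — |x − y|_11 = 11^{-2} = 1/121.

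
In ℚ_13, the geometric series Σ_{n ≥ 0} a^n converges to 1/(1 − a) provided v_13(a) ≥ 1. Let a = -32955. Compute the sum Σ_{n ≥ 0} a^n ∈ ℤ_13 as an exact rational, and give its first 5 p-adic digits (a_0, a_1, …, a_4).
Σ a^n = 1/(1 − a) = 1/32956;  first 5 digits = (1, 0, 0, 11, 11)

v_13(a) = 3 ≥ 1, so the series converges in ℤ_13 to 1/(1 − a) = 1/(1 − (-32955)) = 1/32956. Expand this rational in ℤ_13: compute digits iteratively via d_i = x_i mod 13, x_{i+1} = (x_i − d_i)/13. The first 5 digits are (1, 0, 0, 11, 11).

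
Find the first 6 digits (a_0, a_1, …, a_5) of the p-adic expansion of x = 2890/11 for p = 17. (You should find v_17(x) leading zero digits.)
(a_0, …, a_5) = (0, 0, 4, 6, 12, 7)

v_17(2890/11) = 2, so a_0 = ... = a_1 = 0. Factor out: x = 17^2 · u with u = 10/11 a unit in ℤ_17. Expand u iteratively via a_{v+i} = u_i mod 17, u_{i+1} = (u_i − a_{v+i})/17:
  u_0 = 10/11;  a_2 = 4;  u_1 = (u_0 − 4)/17 = -2/11
  u_1 = -2/11;  a_3 = 6;  u_2 = (u_1 − 6)/17 = -4/11
  u_2 = -4/11;  a_4 = 12;  u_3 = (u_2 − 12)/17 = -8/11
  u_3 = -8/11;  a_5 = 7;  u_4 = (u_3 − 7)/17 = -5/11
Digits: (0, 0, 4, 6, 12, 7).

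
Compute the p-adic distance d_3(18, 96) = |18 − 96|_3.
d_3(18, 96) = 1/3

Step 1 — x − y = 18 − 96 = -78. Step 2 — v_3(-78) = 1 (factor: -78 = −(3^1 · 26); the sign does not affect v_p). Step 3 — |x − y|_3 = 3^{-1} = 1/3.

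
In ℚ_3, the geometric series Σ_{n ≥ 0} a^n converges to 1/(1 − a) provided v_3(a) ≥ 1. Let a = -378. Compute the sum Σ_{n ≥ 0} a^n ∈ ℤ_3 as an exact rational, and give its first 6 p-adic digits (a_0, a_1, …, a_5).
Σ a^n = 1/(1 − a) = 1/379;  first 6 digits = (1, 0, 0, 1, 1, 1)

v_3(a) = 3 ≥ 1, so the series converges in ℤ_3 to 1/(1 − a) = 1/(1 − (-378)) = 1/379. Expand this rational in ℤ_3: compute digits iteratively via d_i = x_i mod 3, x_{i+1} = (x_i − d_i)/3. The first 6 digits are (1, 0, 0, 1, 1, 1).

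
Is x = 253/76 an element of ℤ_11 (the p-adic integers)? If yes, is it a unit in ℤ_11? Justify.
x ∈ ℤ_11 but not a unit; v_11(x) = 1 > 0

ℤ_11 = {x ∈ ℚ_11 : v_11(x) ≥ 0} and ℤ_11^× = {x ∈ ℤ_11 : v_11(x) = 0}. Here v_11(253/76) = v_11(num) − v_11(den) = 1; compare against these criteria.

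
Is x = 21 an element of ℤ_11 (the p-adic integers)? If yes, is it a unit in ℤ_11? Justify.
x ∈ ℤ_11^× (unit); v_11(x) = 0

ℤ_11 = {x ∈ ℚ_11 : v_11(x) ≥ 0} and ℤ_11^× = {x ∈ ℤ_11 : v_11(x) = 0}. Here v_11(21) = v_11(num) − v_11(den) = 0; compare against these criteria.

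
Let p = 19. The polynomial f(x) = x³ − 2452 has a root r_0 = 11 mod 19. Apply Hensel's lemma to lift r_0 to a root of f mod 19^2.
r_1 = 30 (mod 361)

Hensel: r_{i+1} = r_i − f(r_i)/f′(r_i) mod 19^{i+2}, where f′(x) = 3x². Iterate:
  r_0 = 11 (mod 19)
  r_1 = 30 (mod 361)
Final: r = 30 with f(r) ≡ 0 mod 19^2.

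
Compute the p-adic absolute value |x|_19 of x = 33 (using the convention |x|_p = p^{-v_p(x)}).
|33|_19 = 1

Step 1 — compute v_19(x) by factoring powers of 19 out of the numerator and denominator: v_19(33) = 0. Step 2 — apply |x|_p = p^{-v_p(x)} = 19^{0} = 1.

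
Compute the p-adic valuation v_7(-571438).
v_7(-571438) = 5

v_7(n) is the largest exponent k such that 7^k divides n. Factor out: -571438 = -7^5 · 34. (Sign doesn't affect v_p.) So v_7(-571438) = 5.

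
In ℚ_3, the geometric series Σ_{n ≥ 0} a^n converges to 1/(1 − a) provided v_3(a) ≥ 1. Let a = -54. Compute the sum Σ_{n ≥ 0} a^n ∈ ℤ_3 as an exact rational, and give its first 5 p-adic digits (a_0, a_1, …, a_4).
Σ a^n = 1/(1 − a) = 1/55;  first 5 digits = (1, 0, 0, 1, 2)

v_3(a) = 3 ≥ 1, so the series converges in ℤ_3 to 1/(1 − a) = 1/(1 − (-54)) = 1/55. Expand this rational in ℤ_3: compute digits iteratively via d_i = x_i mod 3, x_{i+1} = (x_i − d_i)/3. The first 5 digits are (1, 0, 0, 1, 2).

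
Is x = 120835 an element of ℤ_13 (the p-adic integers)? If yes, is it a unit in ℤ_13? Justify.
x ∈ ℤ_13 but not a unit; v_13(x) = 3 > 0

ℤ_13 = {x ∈ ℚ_13 : v_13(x) ≥ 0} and ℤ_13^× = {x ∈ ℤ_13 : v_13(x) = 0}. Here v_13(120835) = v_13(num) − v_13(den) = 3; compare against these criteria.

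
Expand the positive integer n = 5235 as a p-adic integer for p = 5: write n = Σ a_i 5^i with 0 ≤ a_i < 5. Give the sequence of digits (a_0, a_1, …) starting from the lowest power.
(a_0, a_1, …) = (0, 2, 4, 1, 3, 1)

Repeated division by 5 gives the digits low-to-high: 5235 = 2·5^1 + 4·5^2 + 1·5^3 + 3·5^4 + 1·5^5. Digit sequence: (0, 2, 4, 1, 3, 1).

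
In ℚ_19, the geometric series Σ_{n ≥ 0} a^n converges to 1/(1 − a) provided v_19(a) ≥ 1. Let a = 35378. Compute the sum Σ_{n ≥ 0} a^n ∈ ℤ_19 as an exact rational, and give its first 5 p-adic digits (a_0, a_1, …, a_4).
Σ a^n = 1/(1 − a) = -1/35377;  first 5 digits = (1, 0, 3, 5, 9)

v_19(a) = 2 ≥ 1, so the series converges in ℤ_19 to 1/(1 − a) = 1/(1 − 35378) = -1/35377. Expand this rational in ℤ_19: compute digits iteratively via d_i = x_i mod 19, x_{i+1} = (x_i − d_i)/19. The first 5 digits are (1, 0, 3, 5, 9).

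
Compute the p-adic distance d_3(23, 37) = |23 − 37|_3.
d_3(23, 37) = 1

Step 1 — x − y = 23 − 37 = -14. Step 2 — v_3(-14) = 0 (factor: -14 = −(3^0 · 14); the sign does not affect v_p). Step 3 — |x − y|_3 = 3^{0} = 1.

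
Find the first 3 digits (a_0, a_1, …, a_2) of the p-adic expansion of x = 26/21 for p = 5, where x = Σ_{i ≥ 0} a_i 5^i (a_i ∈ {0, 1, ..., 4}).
(a_0, …, a_2) = (1, 1, 1)

v_5(26/21) = 0 (numerator and denominator both coprime to 5), so x ∈ ℤ_5^×. Compute digits iteratively via a_i = x_i mod 5, x_{i+1} = (x_i − a_i)/5, with x_0 = x:
  x_0 = 26/21;  a_0 = 1;  x_1 = (x_0 − 1)/5 = 1/21
  x_1 = 1/21;  a_1 = 1;  x_2 = (x_1 − 1)/5 = -4/21
  x_2 = -4/21;  a_2 = 1;  x_3 = (x_2 − 1)/5 = -5/21
Digits: (1, 1, 1).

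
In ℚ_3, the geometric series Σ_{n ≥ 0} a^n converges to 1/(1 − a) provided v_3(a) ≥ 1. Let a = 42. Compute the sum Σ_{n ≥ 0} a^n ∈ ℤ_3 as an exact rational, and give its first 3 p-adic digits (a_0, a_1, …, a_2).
Σ a^n = 1/(1 − a) = -1/41;  first 3 digits = (1, 2, 2)

v_3(a) = 1 ≥ 1, so the series converges in ℤ_3 to 1/(1 − a) = 1/(1 − 42) = -1/41. Expand this rational in ℤ_3: compute digits iteratively via d_i = x_i mod 3, x_{i+1} = (x_i − d_i)/3. The first 3 digits are (1, 2, 2).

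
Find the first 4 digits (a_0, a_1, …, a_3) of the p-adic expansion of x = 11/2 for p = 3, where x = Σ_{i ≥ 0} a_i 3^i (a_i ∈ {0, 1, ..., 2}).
(a_0, …, a_3) = (1, 0, 2, 1)

v_3(11/2) = 0 (numerator and denominator both coprime to 3), so x ∈ ℤ_3^×. Compute digits iteratively via a_i = x_i mod 3, x_{i+1} = (x_i − a_i)/3, with x_0 = x:
  x_0 = 11/2;  a_0 = 1;  x_1 = (x_0 − 1)/3 = 3/2
  x_1 = 3/2;  a_1 = 0;  x_2 = (x_1 − 0)/3 = 1/2
  x_2 = 1/2;  a_2 = 2;  x_3 = (x_2 − 2)/3 = -1/2
  x_3 = -1/2;  a_3 = 1;  x_4 = (x_3 − 1)/3 = -1/2
Digits: (1, 0, 2, 1).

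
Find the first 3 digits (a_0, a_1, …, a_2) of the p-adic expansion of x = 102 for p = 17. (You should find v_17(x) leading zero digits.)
(a_0, …, a_2) = (0, 6, 0)

v_17(102) = 1, so a_0 = ... = a_0 = 0. Factor out: x = 17^1 · u with u = 6 a unit in ℤ_17. Expand u iteratively via a_{v+i} = u_i mod 17, u_{i+1} = (u_i − a_{v+i})/17:
  u_0 = 6;  a_1 = 6;  u_1 = (u_0 − 6)/17 = 0
  u_1 = 0;  a_2 = 0;  u_2 = (u_1 − 0)/17 = 0
Digits: (0, 6, 0).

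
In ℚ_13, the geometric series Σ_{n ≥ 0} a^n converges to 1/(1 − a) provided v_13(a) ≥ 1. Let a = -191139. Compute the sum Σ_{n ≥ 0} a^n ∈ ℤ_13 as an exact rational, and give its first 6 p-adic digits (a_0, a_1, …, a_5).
Σ a^n = 1/(1 − a) = 1/191140;  first 6 digits = (1, 0, 0, 4, 6, 12)

v_13(a) = 3 ≥ 1, so the series converges in ℤ_13 to 1/(1 − a) = 1/(1 − (-191139)) = 1/191140. Expand this rational in ℤ_13: compute digits iteratively via d_i = x_i mod 13, x_{i+1} = (x_i − d_i)/13. The first 6 digits are (1, 0, 0, 4, 6, 12).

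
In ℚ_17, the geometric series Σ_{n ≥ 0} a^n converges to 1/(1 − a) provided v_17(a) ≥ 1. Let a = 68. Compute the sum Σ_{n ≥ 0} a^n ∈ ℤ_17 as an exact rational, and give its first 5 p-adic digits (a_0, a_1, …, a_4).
Σ a^n = 1/(1 − a) = -1/67;  first 5 digits = (1, 4, 16, 13, 4)

v_17(a) = 1 ≥ 1, so the series converges in ℤ_17 to 1/(1 − a) = 1/(1 − 68) = -1/67. Expand this rational in ℤ_17: compute digits iteratively via d_i = x_i mod 17, x_{i+1} = (x_i − d_i)/17. The first 5 digits are (1, 4, 16, 13, 4).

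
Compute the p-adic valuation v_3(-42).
v_3(-42) = 1

v_3(n) is the largest exponent k such that 3^k divides n. Factor out: -42 = -3^1 · 14. (Sign doesn't affect v_p.) So v_3(-42) = 1.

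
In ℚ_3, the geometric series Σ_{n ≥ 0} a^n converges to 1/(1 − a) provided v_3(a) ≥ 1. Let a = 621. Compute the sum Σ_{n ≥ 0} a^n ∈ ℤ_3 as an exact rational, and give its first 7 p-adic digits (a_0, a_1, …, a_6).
Σ a^n = 1/(1 − a) = -1/620;  first 7 digits = (1, 0, 0, 2, 1, 2, 1)

v_3(a) = 3 ≥ 1, so the series converges in ℤ_3 to 1/(1 − a) = 1/(1 − 621) = -1/620. Expand this rational in ℤ_3: compute digits iteratively via d_i = x_i mod 3, x_{i+1} = (x_i − d_i)/3. The first 7 digits are (1, 0, 0, 2, 1, 2, 1).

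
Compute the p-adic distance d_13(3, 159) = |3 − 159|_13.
d_13(3, 159) = 1/13

Step 1 — x − y = 3 − 159 = -156. Step 2 — v_13(-156) = 1 (factor: -156 = −(13^1 · 12); the sign does not affect v_p). Step 3 — |x − y|_13 = 13^{-1} = 1/13.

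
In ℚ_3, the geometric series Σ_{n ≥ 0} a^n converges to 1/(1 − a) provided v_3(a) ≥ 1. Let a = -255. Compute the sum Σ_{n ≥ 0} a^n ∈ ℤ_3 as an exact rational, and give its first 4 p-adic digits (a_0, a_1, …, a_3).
Σ a^n = 1/(1 − a) = 1/256;  first 4 digits = (1, 2, 2, 0)

v_3(a) = 1 ≥ 1, so the series converges in ℤ_3 to 1/(1 − a) = 1/(1 − (-255)) = 1/256. Expand this rational in ℤ_3: compute digits iteratively via d_i = x_i mod 3, x_{i+1} = (x_i − d_i)/3. The first 4 digits are (1, 2, 2, 0).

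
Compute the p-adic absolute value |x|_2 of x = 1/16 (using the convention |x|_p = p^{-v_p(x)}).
|1/16|_2 = 16

Step 1 — compute v_2(x) by factoring powers of 2 out of the numerator and denominator: v_2(1/16) = -4. Step 2 — apply |x|_p = p^{-v_p(x)} = 2^{4} = 16.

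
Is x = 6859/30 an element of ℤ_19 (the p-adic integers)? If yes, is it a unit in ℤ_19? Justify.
x ∈ ℤ_19 but not a unit; v_19(x) = 3 > 0

ℤ_19 = {x ∈ ℚ_19 : v_19(x) ≥ 0} and ℤ_19^× = {x ∈ ℤ_19 : v_19(x) = 0}. Here v_19(6859/30) = v_19(num) − v_19(den) = 3; compare against these criteria.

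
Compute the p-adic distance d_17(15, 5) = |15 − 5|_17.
d_17(15, 5) = 1

Step 1 — x − y = 15 − 5 = 10. Step 2 — v_17(10) = 0 (factor: 10 = (17^0 · 10); the sign does not affect v_p). Step 3 — |x − y|_17 = 17^{0} = 1.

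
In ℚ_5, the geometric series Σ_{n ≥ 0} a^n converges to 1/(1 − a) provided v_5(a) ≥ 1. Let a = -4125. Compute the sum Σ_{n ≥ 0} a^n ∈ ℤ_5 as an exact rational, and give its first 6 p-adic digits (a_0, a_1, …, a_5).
Σ a^n = 1/(1 − a) = 1/4126;  first 6 digits = (1, 0, 0, 2, 3, 3)

v_5(a) = 3 ≥ 1, so the series converges in ℤ_5 to 1/(1 − a) = 1/(1 − (-4125)) = 1/4126. Expand this rational in ℤ_5: compute digits iteratively via d_i = x_i mod 5, x_{i+1} = (x_i − d_i)/5. The first 6 digits are (1, 0, 0, 2, 3, 3).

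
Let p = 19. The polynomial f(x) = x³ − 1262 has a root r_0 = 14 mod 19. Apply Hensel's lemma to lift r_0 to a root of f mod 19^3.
r_2 = 2218 (mod 6859)

Hensel: r_{i+1} = r_i − f(r_i)/f′(r_i) mod 19^{i+2}, where f′(x) = 3x². Iterate:
  r_0 = 14 (mod 19)
  r_1 = 52 (mod 361)
  r_2 = 2218 (mod 6859)
Final: r = 2218 with f(r) ≡ 0 mod 19^3.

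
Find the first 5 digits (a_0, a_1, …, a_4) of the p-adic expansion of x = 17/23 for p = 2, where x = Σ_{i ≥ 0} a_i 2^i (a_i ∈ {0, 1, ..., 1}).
(a_0, …, a_4) = (1, 1, 1, 0, 1)

v_2(17/23) = 0 (numerator and denominator both coprime to 2), so x ∈ ℤ_2^×. Compute digits iteratively via a_i = x_i mod 2, x_{i+1} = (x_i − a_i)/2, with x_0 = x:
  x_0 = 17/23;  a_0 = 1;  x_1 = (x_0 − 1)/2 = -3/23
  x_1 = -3/23;  a_1 = 1;  x_2 = (x_1 − 1)/2 = -13/23
  x_2 = -13/23;  a_2 = 1;  x_3 = (x_2 − 1)/2 = -18/23
  x_3 = -18/23;  a_3 = 0;  x_4 = (x_3 − 0)/2 = -9/23
  x_4 = -9/23;  a_4 = 1;  x_5 = (x_4 − 1)/2 = -16/23
Digits: (1, 1, 1, 0, 1).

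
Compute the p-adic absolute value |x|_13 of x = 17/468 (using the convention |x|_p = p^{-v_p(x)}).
|17/468|_13 = 13

Step 1 — compute v_13(x) by factoring powers of 13 out of the numerator and denominator: v_13(17/468) = -1. Step 2 — apply |x|_p = p^{-v_p(x)} = 13^{1} = 13.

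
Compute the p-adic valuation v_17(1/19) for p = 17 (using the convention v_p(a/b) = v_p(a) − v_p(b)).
v_17(1/19) = 0

Factor powers of 17 from the numerator and denominator of the reduced fraction: 1 = 17^0 · 1 and 19 = 17^0 · 19. Apply v_p(a/b) = v_p(a) − v_p(b): v_17(1/19) = 0 − 0 = 0.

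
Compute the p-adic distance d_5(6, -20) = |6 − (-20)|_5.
d_5(6, -20) = 1

Step 1 — x − y = 6 − (-20) = 26. Step 2 — v_5(26) = 0 (factor: 26 = (5^0 · 26); the sign does not affect v_p). Step 3 — |x − y|_5 = 5^{0} = 1.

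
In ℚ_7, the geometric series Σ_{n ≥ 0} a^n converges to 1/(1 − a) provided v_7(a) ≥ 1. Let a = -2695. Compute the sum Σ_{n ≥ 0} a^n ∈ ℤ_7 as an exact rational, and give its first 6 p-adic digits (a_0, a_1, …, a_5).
Σ a^n = 1/(1 − a) = 1/2696;  first 6 digits = (1, 0, 1, 6, 6, 4)

v_7(a) = 2 ≥ 1, so the series converges in ℤ_7 to 1/(1 − a) = 1/(1 − (-2695)) = 1/2696. Expand this rational in ℤ_7: compute digits iteratively via d_i = x_i mod 7, x_{i+1} = (x_i − d_i)/7. The first 6 digits are (1, 0, 1, 6, 6, 4).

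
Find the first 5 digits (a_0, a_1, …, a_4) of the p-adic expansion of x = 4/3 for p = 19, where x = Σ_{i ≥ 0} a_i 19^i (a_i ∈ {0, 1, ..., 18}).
(a_0, …, a_4) = (14, 12, 12, 12, 12)

v_19(4/3) = 0 (numerator and denominator both coprime to 19), so x ∈ ℤ_19^×. Compute digits iteratively via a_i = x_i mod 19, x_{i+1} = (x_i − a_i)/19, with x_0 = x:
  x_0 = 4/3;  a_0 = 14;  x_1 = (x_0 − 14)/19 = -2/3
  x_1 = -2/3;  a_1 = 12;  x_2 = (x_1 − 12)/19 = -2/3
  x_2 = -2/3;  a_2 = 12;  x_3 = (x_2 − 12)/19 = -2/3
  x_3 = -2/3;  a_3 = 12;  x_4 = (x_3 − 12)/19 = -2/3
  x_4 = -2/3;  a_4 = 12;  x_5 = (x_4 − 12)/19 = -2/3
Digits: (14, 12, 12, 12, 12).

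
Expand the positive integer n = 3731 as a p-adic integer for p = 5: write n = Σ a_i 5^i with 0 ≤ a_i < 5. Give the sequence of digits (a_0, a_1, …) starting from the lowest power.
(a_0, a_1, …) = (1, 1, 4, 4, 0, 1)

Repeated division by 5 gives the digits low-to-high: 3731 = 1 + 1·5^1 + 4·5^2 + 4·5^3 + 1·5^5. Digit sequence: (1, 1, 4, 4, 0, 1).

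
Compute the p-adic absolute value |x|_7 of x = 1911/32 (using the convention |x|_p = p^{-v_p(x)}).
|1911/32|_7 = 1/49

Step 1 — compute v_7(x) by factoring powers of 7 out of the numerator and denominator: v_7(1911/32) = 2. Step 2 — apply |x|_p = p^{-v_p(x)} = 7^{-2} = 1/49.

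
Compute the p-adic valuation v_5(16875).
v_5(16875) = 4

v_5(n) is the largest exponent k such that 5^k divides n. Factor out: 16875 = 5^4 · 27. (Sign doesn't affect v_p.) So v_5(16875) = 4.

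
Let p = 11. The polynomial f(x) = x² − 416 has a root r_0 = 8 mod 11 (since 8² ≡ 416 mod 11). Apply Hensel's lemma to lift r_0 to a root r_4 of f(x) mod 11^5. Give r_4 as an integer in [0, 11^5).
r_4 = 59562 (mod 161051)

Hensel's recurrence: r_{i+1} = r_i − f(r_i)·(f′(r_i))^{-1} mod 11^{i+2}, with f′(x) = 2x. Iterate:
  r_0 = 8 (mod 11)
  r_1 = 30 (mod 121)
  r_2 = 998 (mod 1331)
  r_3 = 998 (mod 14641)
  r_4 = 59562 (mod 161051)
Final: r_4 = 59562, and one checks f(r_4) ≡ 0 mod 11^5.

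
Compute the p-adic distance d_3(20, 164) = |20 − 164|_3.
d_3(20, 164) = 1/9

Step 1 — x − y = 20 − 164 = -144. Step 2 — v_3(-144) = 2 (factor: -144 = −(3^2 · 16); the sign does not affect v_p). Step 3 — |x − y|_3 = 3^{-2} = 1/9.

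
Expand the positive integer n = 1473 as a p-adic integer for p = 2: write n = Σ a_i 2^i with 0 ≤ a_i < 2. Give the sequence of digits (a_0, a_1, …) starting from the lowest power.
(a_0, a_1, …) = (1, 0, 0, 0, 0, 0, 1, 1, 1, 0, 1)

Repeated division by 2 gives the digits low-to-high: 1473 = 1 + 1·2^6 + 1·2^7 + 1·2^8 + 1·2^10. Digit sequence: (1, 0, 0, 0, 0, 0, 1, 1, 1, 0, 1).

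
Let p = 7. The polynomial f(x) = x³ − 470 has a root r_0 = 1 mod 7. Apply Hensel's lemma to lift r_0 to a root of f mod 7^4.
r_3 = 1023 (mod 2401)

Hensel: r_{i+1} = r_i − f(r_i)/f′(r_i) mod 7^{i+2}, where f′(x) = 3x². Iterate:
  r_0 = 1 (mod 7)
  r_1 = 43 (mod 49)
  r_2 = 337 (mod 343)
  r_3 = 1023 (mod 2401)
Final: r = 1023 with f(r) ≡ 0 mod 7^4.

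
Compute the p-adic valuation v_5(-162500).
v_5(-162500) = 5

v_5(n) is the largest exponent k such that 5^k divides n. Factor out: -162500 = -5^5 · 52. (Sign doesn't affect v_p.) So v_5(-162500) = 5.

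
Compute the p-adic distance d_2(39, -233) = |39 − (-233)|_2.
d_2(39, -233) = 1/16

Step 1 — x − y = 39 − (-233) = 272. Step 2 — v_2(272) = 4 (factor: 272 = (2^4 · 17); the sign does not affect v_p). Step 3 — |x − y|_2 = 2^{-4} = 1/16.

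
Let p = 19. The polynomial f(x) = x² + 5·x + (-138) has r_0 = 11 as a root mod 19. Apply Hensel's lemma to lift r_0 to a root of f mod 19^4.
r_3 = 59120 (mod 130321)

Hensel: r_{i+1} = r_i − f(r_i)·(f′(r_i))^{-1} mod 19^{i+2}, f′(x) = 2x + 5. Iterate:
  r_0 = 11 (mod 19)
  r_1 = 277 (mod 361)
  r_2 = 4248 (mod 6859)
  r_3 = 59120 (mod 130321)
Final: r = 59120 satisfies f(r) ≡ 0 mod 19^4.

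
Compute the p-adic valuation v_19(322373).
v_19(322373) = 3

v_19(n) is the largest exponent k such that 19^k divides n. Factor out: 322373 = 19^3 · 47. (Sign doesn't affect v_p.) So v_19(322373) = 3.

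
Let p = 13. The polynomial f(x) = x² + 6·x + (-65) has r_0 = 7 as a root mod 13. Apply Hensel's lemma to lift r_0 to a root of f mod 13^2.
r_1 = 124 (mod 169)

Hensel: r_{i+1} = r_i − f(r_i)·(f′(r_i))^{-1} mod 13^{i+2}, f′(x) = 2x + 6. Iterate:
  r_0 = 7 (mod 13)
  r_1 = 124 (mod 169)
Final: r = 124 satisfies f(r) ≡ 0 mod 13^2.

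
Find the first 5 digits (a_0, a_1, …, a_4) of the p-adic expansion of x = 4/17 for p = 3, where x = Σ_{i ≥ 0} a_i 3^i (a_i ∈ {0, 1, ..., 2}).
(a_0, …, a_4) = (2, 1, 0, 0, 1)

v_3(4/17) = 0 (numerator and denominator both coprime to 3), so x ∈ ℤ_3^×. Compute digits iteratively via a_i = x_i mod 3, x_{i+1} = (x_i − a_i)/3, with x_0 = x:
  x_0 = 4/17;  a_0 = 2;  x_1 = (x_0 − 2)/3 = -10/17
  x_1 = -10/17;  a_1 = 1;  x_2 = (x_1 − 1)/3 = -9/17
  x_2 = -9/17;  a_2 = 0;  x_3 = (x_2 − 0)/3 = -3/17
  x_3 = -3/17;  a_3 = 0;  x_4 = (x_3 − 0)/3 = -1/17
  x_4 = -1/17;  a_4 = 1;  x_5 = (x_4 − 1)/3 = -6/17
Digits: (2, 1, 0, 0, 1).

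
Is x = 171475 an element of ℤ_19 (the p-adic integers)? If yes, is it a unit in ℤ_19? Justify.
x ∈ ℤ_19 but not a unit; v_19(x) = 3 > 0

ℤ_19 = {x ∈ ℚ_19 : v_19(x) ≥ 0} and ℤ_19^× = {x ∈ ℤ_19 : v_19(x) = 0}. Here v_19(171475) = v_19(num) − v_19(den) = 3; compare against these criteria.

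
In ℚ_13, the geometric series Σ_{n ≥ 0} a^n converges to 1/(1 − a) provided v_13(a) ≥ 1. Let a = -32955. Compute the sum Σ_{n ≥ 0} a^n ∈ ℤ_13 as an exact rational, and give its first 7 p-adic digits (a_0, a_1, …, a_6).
Σ a^n = 1/(1 − a) = 1/32956;  first 7 digits = (1, 0, 0, 11, 11, 12, 3)

v_13(a) = 3 ≥ 1, so the series converges in ℤ_13 to 1/(1 − a) = 1/(1 − (-32955)) = 1/32956. Expand this rational in ℤ_13: compute digits iteratively via d_i = x_i mod 13, x_{i+1} = (x_i − d_i)/13. The first 7 digits are (1, 0, 0, 11, 11, 12, 3).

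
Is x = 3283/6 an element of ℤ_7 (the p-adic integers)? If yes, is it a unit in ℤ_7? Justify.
x ∈ ℤ_7 but not a unit; v_7(x) = 2 > 0

ℤ_7 = {x ∈ ℚ_7 : v_7(x) ≥ 0} and ℤ_7^× = {x ∈ ℤ_7 : v_7(x) = 0}. Here v_7(3283/6) = v_7(num) − v_7(den) = 2; compare against these criteria.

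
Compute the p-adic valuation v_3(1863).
v_3(1863) = 4

v_3(n) is the largest exponent k such that 3^k divides n. Factor out: 1863 = 3^4 · 23. (Sign doesn't affect v_p.) So v_3(1863) = 4.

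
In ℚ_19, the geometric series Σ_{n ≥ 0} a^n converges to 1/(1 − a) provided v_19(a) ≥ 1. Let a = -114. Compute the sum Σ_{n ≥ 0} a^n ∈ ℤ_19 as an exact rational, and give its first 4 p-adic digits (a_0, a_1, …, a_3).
Σ a^n = 1/(1 − a) = 1/115;  first 4 digits = (1, 13, 16, 13)

v_19(a) = 1 ≥ 1, so the series converges in ℤ_19 to 1/(1 − a) = 1/(1 − (-114)) = 1/115. Expand this rational in ℤ_19: compute digits iteratively via d_i = x_i mod 19, x_{i+1} = (x_i − d_i)/19. The first 4 digits are (1, 13, 16, 13).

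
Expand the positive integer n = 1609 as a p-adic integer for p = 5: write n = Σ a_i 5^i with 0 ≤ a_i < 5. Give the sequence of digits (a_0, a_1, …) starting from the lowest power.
(a_0, a_1, …) = (4, 1, 4, 2, 2)

Repeated division by 5 gives the digits low-to-high: 1609 = 4 + 1·5^1 + 4·5^2 + 2·5^3 + 2·5^4. Digit sequence: (4, 1, 4, 2, 2).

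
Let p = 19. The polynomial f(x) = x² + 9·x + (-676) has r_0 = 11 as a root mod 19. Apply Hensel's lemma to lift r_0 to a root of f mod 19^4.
r_3 = 71888 (mod 130321)

Hensel: r_{i+1} = r_i − f(r_i)·(f′(r_i))^{-1} mod 19^{i+2}, f′(x) = 2x + 9. Iterate:
  r_0 = 11 (mod 19)
  r_1 = 49 (mod 361)
  r_2 = 3298 (mod 6859)
  r_3 = 71888 (mod 130321)
Final: r = 71888 satisfies f(r) ≡ 0 mod 19^4.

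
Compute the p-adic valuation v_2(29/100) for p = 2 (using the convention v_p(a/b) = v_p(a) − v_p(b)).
v_2(29/100) = -2

Factor powers of 2 from the numerator and denominator of the reduced fraction: 29 = 2^0 · 29 and 100 = 2^2 · 25. Apply v_p(a/b) = v_p(a) − v_p(b): v_2(29/100) = 0 − 2 = -2.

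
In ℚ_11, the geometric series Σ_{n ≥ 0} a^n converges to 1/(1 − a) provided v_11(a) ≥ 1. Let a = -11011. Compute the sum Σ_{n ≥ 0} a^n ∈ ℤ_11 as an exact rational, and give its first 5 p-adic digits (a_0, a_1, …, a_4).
Σ a^n = 1/(1 − a) = 1/11012;  first 5 digits = (1, 0, 8, 2, 8)

v_11(a) = 2 ≥ 1, so the series converges in ℤ_11 to 1/(1 − a) = 1/(1 − (-11011)) = 1/11012. Expand this rational in ℤ_11: compute digits iteratively via d_i = x_i mod 11, x_{i+1} = (x_i − d_i)/11. The first 5 digits are (1, 0, 8, 2, 8).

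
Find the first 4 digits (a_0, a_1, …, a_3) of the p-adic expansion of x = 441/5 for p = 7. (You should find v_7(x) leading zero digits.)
(a_0, …, a_3) = (0, 0, 6, 5)

v_7(441/5) = 2, so a_0 = ... = a_1 = 0. Factor out: x = 7^2 · u with u = 9/5 a unit in ℤ_7. Expand u iteratively via a_{v+i} = u_i mod 7, u_{i+1} = (u_i − a_{v+i})/7:
  u_0 = 9/5;  a_2 = 6;  u_1 = (u_0 − 6)/7 = -3/5
  u_1 = -3/5;  a_3 = 5;  u_2 = (u_1 − 5)/7 = -4/5
Digits: (0, 0, 6, 5).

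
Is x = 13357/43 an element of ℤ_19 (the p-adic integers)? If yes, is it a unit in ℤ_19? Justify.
x ∈ ℤ_19 but not a unit; v_19(x) = 2 > 0

ℤ_19 = {x ∈ ℚ_19 : v_19(x) ≥ 0} and ℤ_19^× = {x ∈ ℤ_19 : v_19(x) = 0}. Here v_19(13357/43) = v_19(num) − v_19(den) = 2; compare against these criteria.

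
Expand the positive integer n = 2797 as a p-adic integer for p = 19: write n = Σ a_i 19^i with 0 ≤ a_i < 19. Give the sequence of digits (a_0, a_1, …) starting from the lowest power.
(a_0, a_1, …) = (4, 14, 7)

Repeated division by 19 gives the digits low-to-high: 2797 = 4 + 14·19^1 + 7·19^2. Digit sequence: (4, 14, 7).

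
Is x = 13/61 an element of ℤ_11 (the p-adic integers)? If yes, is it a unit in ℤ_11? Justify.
x ∈ ℤ_11^× (unit); v_11(x) = 0

ℤ_11 = {x ∈ ℚ_11 : v_11(x) ≥ 0} and ℤ_11^× = {x ∈ ℤ_11 : v_11(x) = 0}. Here v_11(13/61) = v_11(num) − v_11(den) = 0; compare against these criteria.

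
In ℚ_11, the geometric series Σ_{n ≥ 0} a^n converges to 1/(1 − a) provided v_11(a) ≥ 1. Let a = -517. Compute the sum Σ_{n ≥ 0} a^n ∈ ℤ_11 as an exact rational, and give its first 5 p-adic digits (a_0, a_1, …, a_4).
Σ a^n = 1/(1 − a) = 1/518;  first 5 digits = (1, 8, 4, 8, 10)

v_11(a) = 1 ≥ 1, so the series converges in ℤ_11 to 1/(1 − a) = 1/(1 − (-517)) = 1/518. Expand this rational in ℤ_11: compute digits iteratively via d_i = x_i mod 11, x_{i+1} = (x_i − d_i)/11. The first 5 digits are (1, 8, 4, 8, 10).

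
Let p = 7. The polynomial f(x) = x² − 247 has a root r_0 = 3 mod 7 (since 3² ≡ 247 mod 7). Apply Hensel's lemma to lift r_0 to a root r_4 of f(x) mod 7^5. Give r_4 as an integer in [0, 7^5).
r_4 = 3979 (mod 16807)

Hensel's recurrence: r_{i+1} = r_i − f(r_i)·(f′(r_i))^{-1} mod 7^{i+2}, with f′(x) = 2x. Iterate:
  r_0 = 3 (mod 7)
  r_1 = 10 (mod 49)
  r_2 = 206 (mod 343)
  r_3 = 1578 (mod 2401)
  r_4 = 3979 (mod 16807)
Final: r_4 = 3979, and one checks f(r_4) ≡ 0 mod 7^5.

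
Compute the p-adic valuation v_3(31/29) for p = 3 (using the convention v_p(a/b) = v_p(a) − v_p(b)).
v_3(31/29) = 0

Factor powers of 3 from the numerator and denominator of the reduced fraction: 31 = 3^0 · 31 and 29 = 3^0 · 29. Apply v_p(a/b) = v_p(a) − v_p(b): v_3(31/29) = 0 − 0 = 0.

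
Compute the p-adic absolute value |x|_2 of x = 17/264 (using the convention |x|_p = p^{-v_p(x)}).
|17/264|_2 = 8

Step 1 — compute v_2(x) by factoring powers of 2 out of the numerator and denominator: v_2(17/264) = -3. Step 2 — apply |x|_p = p^{-v_p(x)} = 2^{3} = 8.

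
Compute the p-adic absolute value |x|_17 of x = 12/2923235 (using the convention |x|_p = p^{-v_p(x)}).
|12/2923235|_17 = 83521

Step 1 — compute v_17(x) by factoring powers of 17 out of the numerator and denominator: v_17(12/2923235) = -4. Step 2 — apply |x|_p = p^{-v_p(x)} = 17^{4} = 83521.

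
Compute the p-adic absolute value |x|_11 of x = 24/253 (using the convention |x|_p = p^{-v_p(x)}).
|24/253|_11 = 11

Step 1 — compute v_11(x) by factoring powers of 11 out of the numerator and denominator: v_11(24/253) = -1. Step 2 — apply |x|_p = p^{-v_p(x)} = 11^{1} = 11.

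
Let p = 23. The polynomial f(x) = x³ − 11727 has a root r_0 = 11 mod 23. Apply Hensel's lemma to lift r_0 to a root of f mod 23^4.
r_3 = 182447 (mod 279841)

Hensel: r_{i+1} = r_i − f(r_i)/f′(r_i) mod 23^{i+2}, where f′(x) = 3x². Iterate:
  r_0 = 11 (mod 23)
  r_1 = 471 (mod 529)
  r_2 = 12109 (mod 12167)
  r_3 = 182447 (mod 279841)
Final: r = 182447 with f(r) ≡ 0 mod 23^4.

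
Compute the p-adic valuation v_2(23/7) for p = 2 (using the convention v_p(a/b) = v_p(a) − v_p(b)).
v_2(23/7) = 0

Factor powers of 2 from the numerator and denominator of the reduced fraction: 23 = 2^0 · 23 and 7 = 2^0 · 7. Apply v_p(a/b) = v_p(a) − v_p(b): v_2(23/7) = 0 − 0 = 0.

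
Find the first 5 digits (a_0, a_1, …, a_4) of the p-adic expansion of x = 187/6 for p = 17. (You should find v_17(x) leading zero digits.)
(a_0, …, a_4) = (0, 16, 2, 14, 2)

v_17(187/6) = 1, so a_0 = ... = a_0 = 0. Factor out: x = 17^1 · u with u = 11/6 a unit in ℤ_17. Expand u iteratively via a_{v+i} = u_i mod 17, u_{i+1} = (u_i − a_{v+i})/17:
  u_0 = 11/6;  a_1 = 16;  u_1 = (u_0 − 16)/17 = -5/6
  u_1 = -5/6;  a_2 = 2;  u_2 = (u_1 − 2)/17 = -1/6
  u_2 = -1/6;  a_3 = 14;  u_3 = (u_2 − 14)/17 = -5/6
  u_3 = -5/6;  a_4 = 2;  u_4 = (u_3 − 2)/17 = -1/6
Digits: (0, 16, 2, 14, 2).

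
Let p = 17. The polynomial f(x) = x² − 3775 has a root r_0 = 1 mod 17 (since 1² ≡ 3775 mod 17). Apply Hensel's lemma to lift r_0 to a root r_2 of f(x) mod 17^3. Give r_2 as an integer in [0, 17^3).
r_2 = 2466 (mod 4913)

Hensel's recurrence: r_{i+1} = r_i − f(r_i)·(f′(r_i))^{-1} mod 17^{i+2}, with f′(x) = 2x. Iterate:
  r_0 = 1 (mod 17)
  r_1 = 154 (mod 289)
  r_2 = 2466 (mod 4913)
Final: r_2 = 2466, and one checks f(r_2) ≡ 0 mod 17^3.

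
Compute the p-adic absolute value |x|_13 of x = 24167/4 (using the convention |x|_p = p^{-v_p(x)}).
|24167/4|_13 = 1/2197

Step 1 — compute v_13(x) by factoring powers of 13 out of the numerator and denominator: v_13(24167/4) = 3. Step 2 — apply |x|_p = p^{-v_p(x)} = 13^{-3} = 1/2197.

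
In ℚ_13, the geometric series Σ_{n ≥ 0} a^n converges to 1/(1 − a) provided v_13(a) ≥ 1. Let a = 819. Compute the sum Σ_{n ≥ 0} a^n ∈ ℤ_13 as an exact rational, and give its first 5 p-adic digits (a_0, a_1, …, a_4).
Σ a^n = 1/(1 − a) = -1/818;  first 5 digits = (1, 11, 8, 11, 7)

v_13(a) = 1 ≥ 1, so the series converges in ℤ_13 to 1/(1 − a) = 1/(1 − 819) = -1/818. Expand this rational in ℤ_13: compute digits iteratively via d_i = x_i mod 13, x_{i+1} = (x_i − d_i)/13. The first 5 digits are (1, 11, 8, 11, 7).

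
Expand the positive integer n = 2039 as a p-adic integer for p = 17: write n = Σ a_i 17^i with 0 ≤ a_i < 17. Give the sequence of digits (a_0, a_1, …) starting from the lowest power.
(a_0, a_1, …) = (16, 0, 7)

Repeated division by 17 gives the digits low-to-high: 2039 = 16 + 7·17^2. Digit sequence: (16, 0, 7).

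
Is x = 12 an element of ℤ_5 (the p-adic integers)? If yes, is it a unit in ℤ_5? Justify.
x ∈ ℤ_5^× (unit); v_5(x) = 0

ℤ_5 = {x ∈ ℚ_5 : v_5(x) ≥ 0} and ℤ_5^× = {x ∈ ℤ_5 : v_5(x) = 0}. Here v_5(12) = v_5(num) − v_5(den) = 0; compare against these criteria.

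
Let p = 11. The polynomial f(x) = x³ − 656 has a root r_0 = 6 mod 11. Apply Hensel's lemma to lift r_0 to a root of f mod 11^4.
r_3 = 10676 (mod 14641)

Hensel: r_{i+1} = r_i − f(r_i)/f′(r_i) mod 11^{i+2}, where f′(x) = 3x². Iterate:
  r_0 = 6 (mod 11)
  r_1 = 28 (mod 121)
  r_2 = 28 (mod 1331)
  r_3 = 10676 (mod 14641)
Final: r = 10676 with f(r) ≡ 0 mod 11^4.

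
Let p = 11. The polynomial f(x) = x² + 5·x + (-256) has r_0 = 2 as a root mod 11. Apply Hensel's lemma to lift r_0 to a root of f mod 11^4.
r_3 = 6536 (mod 14641)

Hensel: r_{i+1} = r_i − f(r_i)·(f′(r_i))^{-1} mod 11^{i+2}, f′(x) = 2x + 5. Iterate:
  r_0 = 2 (mod 11)
  r_1 = 2 (mod 121)
  r_2 = 1212 (mod 1331)
  r_3 = 6536 (mod 14641)
Final: r = 6536 satisfies f(r) ≡ 0 mod 11^4.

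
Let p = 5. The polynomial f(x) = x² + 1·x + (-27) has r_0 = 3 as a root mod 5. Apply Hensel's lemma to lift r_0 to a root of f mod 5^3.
r_2 = 73 (mod 125)

Hensel: r_{i+1} = r_i − f(r_i)·(f′(r_i))^{-1} mod 5^{i+2}, f′(x) = 2x + 1. Iterate:
  r_0 = 3 (mod 5)
  r_1 = 23 (mod 25)
  r_2 = 73 (mod 125)
Final: r = 73 satisfies f(r) ≡ 0 mod 5^3.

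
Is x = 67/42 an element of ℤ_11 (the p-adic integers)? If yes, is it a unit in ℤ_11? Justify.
x ∈ ℤ_11^× (unit); v_11(x) = 0

ℤ_11 = {x ∈ ℚ_11 : v_11(x) ≥ 0} and ℤ_11^× = {x ∈ ℤ_11 : v_11(x) = 0}. Here v_11(67/42) = v_11(num) − v_11(den) = 0; compare against these criteria.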